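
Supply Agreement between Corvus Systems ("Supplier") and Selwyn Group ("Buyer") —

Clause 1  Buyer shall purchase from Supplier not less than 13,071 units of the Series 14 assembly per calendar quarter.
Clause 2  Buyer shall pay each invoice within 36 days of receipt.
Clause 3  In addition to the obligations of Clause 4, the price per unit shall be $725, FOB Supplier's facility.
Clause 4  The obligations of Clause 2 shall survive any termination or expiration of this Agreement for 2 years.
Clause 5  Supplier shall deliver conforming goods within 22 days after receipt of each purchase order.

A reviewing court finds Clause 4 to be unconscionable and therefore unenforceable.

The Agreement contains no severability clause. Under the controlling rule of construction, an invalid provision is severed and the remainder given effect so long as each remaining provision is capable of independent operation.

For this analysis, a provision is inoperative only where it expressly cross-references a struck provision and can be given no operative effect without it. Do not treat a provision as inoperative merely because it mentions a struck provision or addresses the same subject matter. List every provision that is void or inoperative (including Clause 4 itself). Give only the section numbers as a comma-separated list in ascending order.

Clause 4 is struck. Although Clause 3 refers to Clause 4, its operative terms do not depend on Clause 4, so it remains in effect. No other provision's operative terms depend on Clause 4. With no severability clause, the stated default rule severs what cannot stand and enforces each remaining provision that can operate on its own. Clause 1, Clause 2, Clause 3, and Clause 5 remain in effect.

4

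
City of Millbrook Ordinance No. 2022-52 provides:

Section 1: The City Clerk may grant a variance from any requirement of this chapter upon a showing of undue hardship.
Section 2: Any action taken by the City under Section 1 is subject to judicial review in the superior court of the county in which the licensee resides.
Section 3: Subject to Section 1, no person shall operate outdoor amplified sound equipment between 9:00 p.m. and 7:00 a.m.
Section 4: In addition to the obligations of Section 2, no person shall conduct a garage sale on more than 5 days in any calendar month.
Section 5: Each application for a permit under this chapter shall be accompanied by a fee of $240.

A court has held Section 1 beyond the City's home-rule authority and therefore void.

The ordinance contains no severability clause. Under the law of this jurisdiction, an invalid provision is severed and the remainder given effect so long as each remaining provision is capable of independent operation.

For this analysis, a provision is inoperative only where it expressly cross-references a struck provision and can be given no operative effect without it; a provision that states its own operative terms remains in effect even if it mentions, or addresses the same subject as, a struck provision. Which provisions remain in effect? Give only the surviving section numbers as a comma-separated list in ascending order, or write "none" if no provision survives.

Section 1 is struck. Section 2 merely fixes the judicial-review right for Section 1; with Section 1 gone it has nothing to operate on and falls away. Section 3 mentions Section 1 but its own obligation stands independently of Section 1, so Section 3 is not affected. Although Section 4 refers to Section 2, its operative terms do not depend on Section 2, so it remains in effect. With no severability clause, the stated default rule severs what cannot stand and enforces each remaining provision that can operate on its own. Section 3, Section 4, and Section 5 remain in effect.

3, 4, 5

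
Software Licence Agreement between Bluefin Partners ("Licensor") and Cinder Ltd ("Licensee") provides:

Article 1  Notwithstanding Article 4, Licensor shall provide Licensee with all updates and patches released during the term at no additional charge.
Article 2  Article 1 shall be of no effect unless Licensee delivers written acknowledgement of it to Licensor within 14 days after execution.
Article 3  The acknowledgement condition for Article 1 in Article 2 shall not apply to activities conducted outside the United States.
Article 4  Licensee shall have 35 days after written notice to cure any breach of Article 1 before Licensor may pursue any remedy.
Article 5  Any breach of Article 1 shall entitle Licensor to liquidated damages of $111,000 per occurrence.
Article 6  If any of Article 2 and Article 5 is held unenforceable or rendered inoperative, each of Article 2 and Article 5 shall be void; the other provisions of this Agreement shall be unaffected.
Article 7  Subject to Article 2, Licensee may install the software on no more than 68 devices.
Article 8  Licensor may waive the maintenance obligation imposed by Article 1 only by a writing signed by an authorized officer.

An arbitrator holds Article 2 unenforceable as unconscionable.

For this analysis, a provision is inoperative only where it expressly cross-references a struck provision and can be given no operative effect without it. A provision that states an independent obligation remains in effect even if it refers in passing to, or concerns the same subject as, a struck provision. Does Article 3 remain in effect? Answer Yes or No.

Article 2 is struck. The whole of Article 3 is the carve-out from the acknowledgement condition for Article 1, defined by reference to Article 2, so Article 3 cannot stand once Article 2 is removed. Article 7 mentions Article 2 but its own obligation stands independently of Article 2, so Article 7 is not affected. Article 6 declares Article 2 and Article 5 mutually dependent; since one of them has fallen, all of them are of no effect. That brings down Article 5 as well. The remainder continues in force under Article 6. Article 1, Article 4, Article 6, Article 7, and Article 8 remain in effect. Article 3 is among the inoperative provisions, so the answer is no.

No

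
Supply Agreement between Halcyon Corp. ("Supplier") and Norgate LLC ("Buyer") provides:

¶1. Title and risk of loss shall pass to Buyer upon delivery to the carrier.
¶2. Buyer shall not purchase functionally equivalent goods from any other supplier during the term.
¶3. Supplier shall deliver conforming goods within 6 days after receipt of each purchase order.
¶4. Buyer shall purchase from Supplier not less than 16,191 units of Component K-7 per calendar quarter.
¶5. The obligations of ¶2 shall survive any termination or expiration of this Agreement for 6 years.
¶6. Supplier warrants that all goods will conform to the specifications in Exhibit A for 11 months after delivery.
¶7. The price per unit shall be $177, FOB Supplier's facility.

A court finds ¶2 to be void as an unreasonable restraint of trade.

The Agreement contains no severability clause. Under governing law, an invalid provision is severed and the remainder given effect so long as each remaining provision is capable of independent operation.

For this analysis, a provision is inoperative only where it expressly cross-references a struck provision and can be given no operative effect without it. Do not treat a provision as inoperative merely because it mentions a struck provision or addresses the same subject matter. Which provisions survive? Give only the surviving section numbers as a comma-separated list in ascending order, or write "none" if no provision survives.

¶2 is struck. ¶5 has no operative effect of its own apart from ¶2 and is therefore inoperative. Under the stated default rule, only provisions that cannot operate independently fall away; the rest are enforced. That leaves ¶1, ¶3, ¶4, ¶6, and ¶7 in effect.

1, 3, 4, 6, 7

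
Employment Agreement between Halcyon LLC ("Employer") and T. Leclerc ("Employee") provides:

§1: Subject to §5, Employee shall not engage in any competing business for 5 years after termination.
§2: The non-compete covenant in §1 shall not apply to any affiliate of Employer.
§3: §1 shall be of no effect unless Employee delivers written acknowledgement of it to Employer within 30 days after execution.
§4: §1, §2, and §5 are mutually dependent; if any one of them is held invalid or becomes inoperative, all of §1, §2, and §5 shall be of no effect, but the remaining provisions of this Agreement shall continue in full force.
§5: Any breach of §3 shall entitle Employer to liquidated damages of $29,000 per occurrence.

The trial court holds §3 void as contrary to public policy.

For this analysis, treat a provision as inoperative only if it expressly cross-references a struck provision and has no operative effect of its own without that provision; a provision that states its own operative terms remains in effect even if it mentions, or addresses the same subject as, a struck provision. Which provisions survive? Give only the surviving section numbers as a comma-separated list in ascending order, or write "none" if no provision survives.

4

§3 is struck. §5 does nothing except set the liquidated-damages amount by reference to §3; with §3 gone it has no independent effect and is inoperative. §4 declares §1, §2, and §5 mutually dependent; since one of them has fallen, all of them are of no effect. That brings down §1 and §2 as well. The remainder continues in force under §4. Only §4 remains in effect.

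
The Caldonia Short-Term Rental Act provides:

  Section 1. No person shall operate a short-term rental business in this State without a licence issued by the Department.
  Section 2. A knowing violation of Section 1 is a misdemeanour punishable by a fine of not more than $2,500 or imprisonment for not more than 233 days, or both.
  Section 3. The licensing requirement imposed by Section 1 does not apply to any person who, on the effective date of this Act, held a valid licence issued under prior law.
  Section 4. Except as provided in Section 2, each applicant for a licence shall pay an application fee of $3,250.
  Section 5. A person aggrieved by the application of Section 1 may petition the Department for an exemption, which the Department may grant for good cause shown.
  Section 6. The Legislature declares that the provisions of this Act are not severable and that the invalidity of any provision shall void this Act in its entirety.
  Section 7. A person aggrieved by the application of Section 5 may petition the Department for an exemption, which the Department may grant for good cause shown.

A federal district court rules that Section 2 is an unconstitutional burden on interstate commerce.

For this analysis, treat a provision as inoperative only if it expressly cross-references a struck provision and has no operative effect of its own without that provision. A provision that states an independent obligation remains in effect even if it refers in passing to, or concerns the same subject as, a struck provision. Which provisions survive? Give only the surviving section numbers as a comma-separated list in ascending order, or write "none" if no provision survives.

none

Section 2 is struck. Nothing else in the Act is defined by reference to Section 2. Section 6 provides that the Act is not severable, so the invalidity of any one provision voids the entire Act. No provision of the Act survives.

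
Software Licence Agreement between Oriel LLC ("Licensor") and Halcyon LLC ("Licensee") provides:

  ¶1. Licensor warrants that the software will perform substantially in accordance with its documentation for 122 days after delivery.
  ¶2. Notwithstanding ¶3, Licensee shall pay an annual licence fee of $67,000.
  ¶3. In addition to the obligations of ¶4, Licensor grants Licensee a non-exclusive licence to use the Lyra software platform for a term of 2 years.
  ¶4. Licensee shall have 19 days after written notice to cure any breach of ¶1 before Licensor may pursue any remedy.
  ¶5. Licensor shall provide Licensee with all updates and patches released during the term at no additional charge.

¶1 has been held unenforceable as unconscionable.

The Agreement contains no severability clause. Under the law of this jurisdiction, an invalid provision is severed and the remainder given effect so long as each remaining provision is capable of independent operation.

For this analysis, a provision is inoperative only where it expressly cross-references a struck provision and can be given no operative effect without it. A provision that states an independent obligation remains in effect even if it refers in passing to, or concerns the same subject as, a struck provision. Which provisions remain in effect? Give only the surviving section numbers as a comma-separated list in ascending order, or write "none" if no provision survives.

¶1 is struck. ¶4 merely fixes the cure period for breach of ¶1; with ¶1 gone it has nothing to operate on and falls away. Although ¶3 refers to ¶4, its operative terms do not depend on ¶4, so it remains in effect. With no severability clause, the stated default rule severs what cannot stand and enforces each remaining provision that can operate on its own. ¶2, ¶3, and ¶5 remain in effect.

2, 3, 5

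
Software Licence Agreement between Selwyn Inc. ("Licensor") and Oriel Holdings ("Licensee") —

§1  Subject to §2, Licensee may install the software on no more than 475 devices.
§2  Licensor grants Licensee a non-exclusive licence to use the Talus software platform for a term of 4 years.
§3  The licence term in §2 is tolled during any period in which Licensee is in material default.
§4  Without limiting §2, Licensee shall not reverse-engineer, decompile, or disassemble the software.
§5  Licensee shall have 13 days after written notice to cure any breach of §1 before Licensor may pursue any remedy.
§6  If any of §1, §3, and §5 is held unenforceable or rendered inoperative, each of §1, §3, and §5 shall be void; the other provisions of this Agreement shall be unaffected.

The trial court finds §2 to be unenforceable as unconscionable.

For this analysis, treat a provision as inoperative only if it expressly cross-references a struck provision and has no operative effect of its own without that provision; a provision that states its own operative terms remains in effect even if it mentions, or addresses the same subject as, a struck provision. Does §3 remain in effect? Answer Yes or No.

§2 is struck. §3 has no operative effect of its own apart from §2 and is therefore inoperative. Although §4 refers to §2, its operative terms do not depend on §2, so it remains in effect. §6 declares §1, §3, and §5 mutually dependent; since one of them has fallen, all of them are of no effect. That brings down §1 and §5 as well. The remainder continues in force under §6. §4 and §6 remain in effect. §3 is among the inoperative provisions, so the answer is no.

No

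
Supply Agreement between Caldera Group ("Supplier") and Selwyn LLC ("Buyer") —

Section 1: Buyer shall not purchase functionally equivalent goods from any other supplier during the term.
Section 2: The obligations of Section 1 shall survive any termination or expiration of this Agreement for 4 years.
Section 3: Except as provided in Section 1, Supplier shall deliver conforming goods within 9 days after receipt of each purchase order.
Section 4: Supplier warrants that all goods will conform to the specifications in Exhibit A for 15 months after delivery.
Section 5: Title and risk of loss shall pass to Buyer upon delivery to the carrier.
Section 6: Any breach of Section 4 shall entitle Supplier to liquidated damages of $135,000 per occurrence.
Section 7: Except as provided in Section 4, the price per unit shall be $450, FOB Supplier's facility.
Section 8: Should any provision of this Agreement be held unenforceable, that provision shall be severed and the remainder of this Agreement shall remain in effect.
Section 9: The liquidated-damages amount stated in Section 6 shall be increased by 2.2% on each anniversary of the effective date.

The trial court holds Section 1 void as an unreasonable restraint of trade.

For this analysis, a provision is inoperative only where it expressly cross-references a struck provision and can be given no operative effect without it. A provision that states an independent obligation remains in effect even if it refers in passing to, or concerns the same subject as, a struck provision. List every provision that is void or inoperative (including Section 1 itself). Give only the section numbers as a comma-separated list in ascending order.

1, 2

Section 1 is struck. Section 2 merely fixes the survival period for Section 1; with Section 1 gone it has nothing to operate on and falls away. Although Section 3 refers to Section 1, its operative terms do not depend on Section 1, so it remains in effect. Under the severability clause in Section 8, the remaining provisions continue in force. Section 3, Section 4, Section 5, Section 6, Section 7, Section 8, and Section 9 remain in effect.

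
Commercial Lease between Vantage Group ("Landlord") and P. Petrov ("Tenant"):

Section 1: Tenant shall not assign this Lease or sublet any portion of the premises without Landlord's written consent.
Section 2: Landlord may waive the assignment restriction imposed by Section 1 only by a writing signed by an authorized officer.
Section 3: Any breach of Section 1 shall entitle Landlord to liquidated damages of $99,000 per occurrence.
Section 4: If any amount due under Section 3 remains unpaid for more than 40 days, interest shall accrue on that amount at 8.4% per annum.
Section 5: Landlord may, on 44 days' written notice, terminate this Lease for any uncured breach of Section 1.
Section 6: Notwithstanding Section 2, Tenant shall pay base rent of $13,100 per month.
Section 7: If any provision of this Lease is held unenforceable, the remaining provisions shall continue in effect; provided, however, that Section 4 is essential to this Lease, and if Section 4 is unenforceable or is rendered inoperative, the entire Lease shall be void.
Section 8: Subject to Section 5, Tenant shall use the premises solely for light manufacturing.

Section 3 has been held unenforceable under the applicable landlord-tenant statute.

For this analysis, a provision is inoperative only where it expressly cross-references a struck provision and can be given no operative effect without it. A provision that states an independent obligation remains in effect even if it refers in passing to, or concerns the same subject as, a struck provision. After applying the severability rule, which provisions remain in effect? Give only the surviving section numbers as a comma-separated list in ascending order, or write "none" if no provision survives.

none

Section 3 is struck. Section 4 operates only by reference to Section 3, so it falls with Section 3. Section 7 makes Section 4 an essential term, and Section 4 has been rendered inoperative by the cascade; under Section 7, the entire Lease is therefore void. No provision of the Lease survives.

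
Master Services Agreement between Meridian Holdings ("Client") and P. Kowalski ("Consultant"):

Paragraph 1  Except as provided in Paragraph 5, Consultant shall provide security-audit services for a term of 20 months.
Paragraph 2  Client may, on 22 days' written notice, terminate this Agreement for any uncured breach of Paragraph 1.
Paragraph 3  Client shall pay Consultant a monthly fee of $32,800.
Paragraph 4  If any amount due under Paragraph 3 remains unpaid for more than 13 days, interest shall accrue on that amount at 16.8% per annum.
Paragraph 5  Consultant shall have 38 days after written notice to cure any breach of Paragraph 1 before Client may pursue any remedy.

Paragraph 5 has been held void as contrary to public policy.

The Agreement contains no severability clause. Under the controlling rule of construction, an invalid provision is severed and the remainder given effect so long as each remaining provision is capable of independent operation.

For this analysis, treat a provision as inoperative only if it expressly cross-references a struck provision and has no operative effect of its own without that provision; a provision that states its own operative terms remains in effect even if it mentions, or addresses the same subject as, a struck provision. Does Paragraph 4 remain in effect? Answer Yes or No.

Yes

Paragraph 5 is struck. Although Paragraph 1 refers to Paragraph 5, its operative terms do not depend on Paragraph 5, so it remains in effect. No other provision's operative terms depend on Paragraph 5. Under the stated default rule, only provisions that cannot operate independently fall away; the rest are enforced. Paragraph 1, Paragraph 2, Paragraph 3, and Paragraph 4 remain in effect. Paragraph 4 is among the surviving provisions, so the answer is yes.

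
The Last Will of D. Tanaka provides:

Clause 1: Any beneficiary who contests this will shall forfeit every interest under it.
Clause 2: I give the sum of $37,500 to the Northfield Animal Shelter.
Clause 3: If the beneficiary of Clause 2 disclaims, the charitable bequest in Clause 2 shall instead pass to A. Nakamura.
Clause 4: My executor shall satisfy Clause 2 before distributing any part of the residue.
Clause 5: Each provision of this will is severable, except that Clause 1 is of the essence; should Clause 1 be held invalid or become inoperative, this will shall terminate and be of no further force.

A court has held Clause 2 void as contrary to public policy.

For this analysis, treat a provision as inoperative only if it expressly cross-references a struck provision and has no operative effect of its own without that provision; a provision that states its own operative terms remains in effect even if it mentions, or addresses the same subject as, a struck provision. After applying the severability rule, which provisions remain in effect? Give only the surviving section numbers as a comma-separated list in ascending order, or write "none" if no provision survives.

1, 5

Clause 2 is struck. Clause 3 has no operative effect of its own apart from Clause 2 and is therefore inoperative. Clause 4 has no operative effect of its own apart from Clause 2 and is therefore inoperative. Clause 5 makes Clause 1 an essential term, but Clause 1 is unaffected, so the severability proviso in Clause 5 preserves the remaining provisions. Clause 1 and Clause 5 remain in effect.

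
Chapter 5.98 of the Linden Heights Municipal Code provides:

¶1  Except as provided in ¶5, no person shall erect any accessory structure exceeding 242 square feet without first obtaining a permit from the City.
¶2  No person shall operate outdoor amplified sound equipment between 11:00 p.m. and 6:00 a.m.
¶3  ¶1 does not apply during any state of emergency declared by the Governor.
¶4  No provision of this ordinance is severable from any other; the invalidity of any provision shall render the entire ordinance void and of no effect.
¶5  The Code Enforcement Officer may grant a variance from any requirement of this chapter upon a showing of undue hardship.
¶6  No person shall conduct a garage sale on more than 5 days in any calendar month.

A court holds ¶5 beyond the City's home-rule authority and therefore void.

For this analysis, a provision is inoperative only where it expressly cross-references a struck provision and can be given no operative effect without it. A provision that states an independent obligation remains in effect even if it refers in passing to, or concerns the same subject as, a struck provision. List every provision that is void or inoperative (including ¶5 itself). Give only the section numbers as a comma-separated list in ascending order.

¶5 is struck. Nothing else in the ordinance is defined by reference to ¶5. ¶4 provides that the ordinance is not severable, so the invalidity of any one provision voids the entire ordinance. No provision of the ordinance survives.

1, 2, 3, 4, 5, 6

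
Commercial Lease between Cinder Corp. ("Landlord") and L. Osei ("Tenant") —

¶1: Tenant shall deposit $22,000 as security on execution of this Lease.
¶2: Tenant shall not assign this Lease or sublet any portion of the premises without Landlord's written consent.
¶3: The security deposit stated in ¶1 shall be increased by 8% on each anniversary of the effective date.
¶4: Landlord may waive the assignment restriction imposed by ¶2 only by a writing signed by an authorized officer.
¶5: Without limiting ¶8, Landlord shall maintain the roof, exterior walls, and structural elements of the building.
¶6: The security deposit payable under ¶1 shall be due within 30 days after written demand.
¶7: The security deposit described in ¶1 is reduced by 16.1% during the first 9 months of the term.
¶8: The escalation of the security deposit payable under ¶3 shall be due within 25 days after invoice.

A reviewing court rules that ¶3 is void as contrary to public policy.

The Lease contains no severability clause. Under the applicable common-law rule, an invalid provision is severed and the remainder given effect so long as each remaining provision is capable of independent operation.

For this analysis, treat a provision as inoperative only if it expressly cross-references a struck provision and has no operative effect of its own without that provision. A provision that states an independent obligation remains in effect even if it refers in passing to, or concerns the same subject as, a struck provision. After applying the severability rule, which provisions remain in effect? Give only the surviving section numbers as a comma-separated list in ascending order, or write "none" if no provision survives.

1, 2, 4, 5, 6, 7

¶3 is struck. ¶8 does nothing except set the payment deadline for the escalation of the security deposit by reference to ¶3; with ¶3 gone it has no independent effect and is inoperative. ¶5 mentions ¶8 but its own obligation stands independently of ¶8, so ¶5 is not affected. Under the stated default rule, only provisions that cannot operate independently fall away; the rest are enforced. That leaves ¶1, ¶2, ¶4, ¶5, ¶6, and ¶7 in effect.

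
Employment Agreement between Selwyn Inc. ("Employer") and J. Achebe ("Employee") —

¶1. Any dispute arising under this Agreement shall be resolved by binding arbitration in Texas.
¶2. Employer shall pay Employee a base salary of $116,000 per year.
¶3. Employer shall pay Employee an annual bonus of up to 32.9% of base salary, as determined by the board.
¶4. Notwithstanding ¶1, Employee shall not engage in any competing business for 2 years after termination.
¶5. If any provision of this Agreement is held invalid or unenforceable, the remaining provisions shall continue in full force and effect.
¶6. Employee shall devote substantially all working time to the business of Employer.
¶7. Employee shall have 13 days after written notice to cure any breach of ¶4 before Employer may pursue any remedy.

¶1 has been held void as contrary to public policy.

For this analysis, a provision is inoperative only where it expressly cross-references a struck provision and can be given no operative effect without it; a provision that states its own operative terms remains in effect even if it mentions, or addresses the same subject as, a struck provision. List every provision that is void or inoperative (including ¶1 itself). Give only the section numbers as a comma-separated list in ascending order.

¶1 is struck. Although ¶4 refers to ¶1, its operative terms do not depend on ¶1, so it remains in effect. No other provision's operative terms depend on ¶1. Under the severability clause in ¶5, the remaining provisions continue in force. That leaves ¶2, ¶3, ¶4, ¶5, ¶6, and ¶7 in effect.

1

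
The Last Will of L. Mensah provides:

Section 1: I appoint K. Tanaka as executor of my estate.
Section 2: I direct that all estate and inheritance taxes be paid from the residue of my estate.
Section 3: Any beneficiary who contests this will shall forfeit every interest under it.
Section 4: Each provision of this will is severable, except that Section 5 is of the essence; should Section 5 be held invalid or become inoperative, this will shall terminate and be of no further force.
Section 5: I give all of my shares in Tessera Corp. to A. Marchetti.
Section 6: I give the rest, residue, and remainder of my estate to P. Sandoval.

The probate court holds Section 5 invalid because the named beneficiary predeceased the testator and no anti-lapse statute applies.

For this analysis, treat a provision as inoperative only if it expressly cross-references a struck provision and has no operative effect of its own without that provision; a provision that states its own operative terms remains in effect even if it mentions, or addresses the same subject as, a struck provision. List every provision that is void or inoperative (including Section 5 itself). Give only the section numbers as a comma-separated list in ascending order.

1, 2, 3, 4, 5, 6

Section 5 is struck. Nothing else in the will is defined by reference to Section 5. Section 4 makes Section 5 an essential term, and Section 5 is the provision held invalid; under Section 4, the entire will is therefore void. No provision of the will survives.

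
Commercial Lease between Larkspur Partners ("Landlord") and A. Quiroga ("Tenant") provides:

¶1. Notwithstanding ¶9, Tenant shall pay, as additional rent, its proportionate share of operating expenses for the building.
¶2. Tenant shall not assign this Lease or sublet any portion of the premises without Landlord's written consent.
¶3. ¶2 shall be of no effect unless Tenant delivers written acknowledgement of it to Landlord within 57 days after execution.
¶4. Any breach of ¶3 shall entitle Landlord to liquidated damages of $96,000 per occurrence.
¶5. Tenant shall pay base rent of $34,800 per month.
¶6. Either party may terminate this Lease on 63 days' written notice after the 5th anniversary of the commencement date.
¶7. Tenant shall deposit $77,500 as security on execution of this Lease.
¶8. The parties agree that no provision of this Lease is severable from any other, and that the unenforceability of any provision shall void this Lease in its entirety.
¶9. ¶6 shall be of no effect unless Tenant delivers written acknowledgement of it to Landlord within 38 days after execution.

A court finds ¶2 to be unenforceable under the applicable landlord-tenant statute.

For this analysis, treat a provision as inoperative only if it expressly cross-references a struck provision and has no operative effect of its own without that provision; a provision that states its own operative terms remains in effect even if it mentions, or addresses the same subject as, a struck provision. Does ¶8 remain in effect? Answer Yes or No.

No

¶2 is struck. ¶3 has no operative effect of its own apart from ¶2 and is therefore inoperative. ¶4 has no operative effect of its own apart from ¶3 and is therefore inoperative. ¶8 provides that the Lease is not severable, so the invalidity of any one provision voids the entire Lease. No provision of the Lease survives. ¶8 is among the inoperative provisions, so the answer is no.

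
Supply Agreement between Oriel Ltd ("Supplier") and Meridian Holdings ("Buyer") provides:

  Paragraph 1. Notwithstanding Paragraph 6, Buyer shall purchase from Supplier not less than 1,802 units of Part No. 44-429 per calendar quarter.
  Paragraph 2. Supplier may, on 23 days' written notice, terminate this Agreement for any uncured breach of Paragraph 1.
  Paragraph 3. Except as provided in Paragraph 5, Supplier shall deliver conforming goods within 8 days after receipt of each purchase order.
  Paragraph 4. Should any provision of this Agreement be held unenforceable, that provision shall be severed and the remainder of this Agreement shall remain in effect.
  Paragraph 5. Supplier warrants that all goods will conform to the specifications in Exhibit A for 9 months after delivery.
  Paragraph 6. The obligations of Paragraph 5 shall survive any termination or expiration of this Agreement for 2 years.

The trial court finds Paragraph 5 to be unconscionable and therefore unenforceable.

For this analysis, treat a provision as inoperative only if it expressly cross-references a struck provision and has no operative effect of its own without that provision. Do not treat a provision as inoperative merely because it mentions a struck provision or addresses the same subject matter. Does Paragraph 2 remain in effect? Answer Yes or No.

Yes

Paragraph 5 is struck. The only function of Paragraph 6 is the survival period for Paragraph 5, so it cannot stand once Paragraph 5 is removed. Although Paragraph 1 refers to Paragraph 6, its operative terms do not depend on Paragraph 6, so it remains in effect. Although Paragraph 3 refers to Paragraph 5, its operative terms do not depend on Paragraph 5, so it remains in effect. Paragraph 4 is a severability clause and preserves every provision that can still be given independent effect. Paragraph 1, Paragraph 2, Paragraph 3, and Paragraph 4 remain in effect. Paragraph 2 is among the surviving provisions, so the answer is yes.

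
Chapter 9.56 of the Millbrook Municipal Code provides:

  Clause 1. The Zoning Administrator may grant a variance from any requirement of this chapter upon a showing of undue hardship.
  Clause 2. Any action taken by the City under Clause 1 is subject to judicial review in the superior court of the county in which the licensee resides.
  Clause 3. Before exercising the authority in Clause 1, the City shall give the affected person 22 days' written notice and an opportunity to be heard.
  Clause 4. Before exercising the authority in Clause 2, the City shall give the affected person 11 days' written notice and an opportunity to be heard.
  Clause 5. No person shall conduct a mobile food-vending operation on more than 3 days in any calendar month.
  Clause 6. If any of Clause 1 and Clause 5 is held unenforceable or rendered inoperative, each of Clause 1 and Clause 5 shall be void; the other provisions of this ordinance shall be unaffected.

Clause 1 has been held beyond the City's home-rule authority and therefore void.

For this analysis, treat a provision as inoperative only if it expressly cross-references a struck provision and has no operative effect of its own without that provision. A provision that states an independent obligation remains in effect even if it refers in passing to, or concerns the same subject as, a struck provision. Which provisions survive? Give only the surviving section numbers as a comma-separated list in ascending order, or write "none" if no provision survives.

Clause 1 is struck. The only function of Clause 2 is the judicial-review right for Clause 1, so it cannot stand once Clause 1 is removed. The only function of Clause 3 is the notice-and-hearing requirement for Clause 1, so it cannot stand once Clause 1 is removed. The only function of Clause 4 is the notice-and-hearing requirement for Clause 2, so it cannot stand once Clause 2 is removed. Clause 6 declares Clause 1 and Clause 5 mutually dependent; since one of them has fallen, all of them are of no effect. That brings down Clause 5 as well. The remainder continues in force under Clause 6. Only Clause 6 remains in effect.

6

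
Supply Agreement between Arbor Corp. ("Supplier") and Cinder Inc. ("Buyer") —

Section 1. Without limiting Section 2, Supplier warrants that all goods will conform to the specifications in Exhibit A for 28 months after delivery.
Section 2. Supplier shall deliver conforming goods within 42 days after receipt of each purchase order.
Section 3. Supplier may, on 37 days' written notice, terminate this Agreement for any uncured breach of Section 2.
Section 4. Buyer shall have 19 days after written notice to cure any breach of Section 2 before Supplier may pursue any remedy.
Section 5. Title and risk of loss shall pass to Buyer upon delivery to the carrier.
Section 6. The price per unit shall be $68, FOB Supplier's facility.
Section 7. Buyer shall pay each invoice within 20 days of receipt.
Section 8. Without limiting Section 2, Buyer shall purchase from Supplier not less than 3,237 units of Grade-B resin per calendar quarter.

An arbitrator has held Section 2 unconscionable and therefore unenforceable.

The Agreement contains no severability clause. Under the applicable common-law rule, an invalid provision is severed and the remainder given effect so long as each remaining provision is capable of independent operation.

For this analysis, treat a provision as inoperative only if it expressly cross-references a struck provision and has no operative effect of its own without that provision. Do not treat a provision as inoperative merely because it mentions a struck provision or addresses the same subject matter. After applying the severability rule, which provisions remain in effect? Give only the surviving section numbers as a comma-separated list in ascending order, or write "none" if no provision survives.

Section 2 is struck. The only function of Section 3 is the termination right for breach of Section 2, so it cannot stand once Section 2 is removed. Section 4 operates only by reference to Section 2, so it falls with Section 2. Although Section 1 refers to Section 2, its operative terms do not depend on Section 2, so it remains in effect. Section 8 mentions Section 2 but its own obligation stands independently of Section 2, so Section 8 is not affected. Under the stated default rule, only provisions that cannot operate independently fall away; the rest are enforced. That leaves Section 1, Section 5, Section 6, Section 7, and Section 8 in effect.

1, 5, 6, 7, 8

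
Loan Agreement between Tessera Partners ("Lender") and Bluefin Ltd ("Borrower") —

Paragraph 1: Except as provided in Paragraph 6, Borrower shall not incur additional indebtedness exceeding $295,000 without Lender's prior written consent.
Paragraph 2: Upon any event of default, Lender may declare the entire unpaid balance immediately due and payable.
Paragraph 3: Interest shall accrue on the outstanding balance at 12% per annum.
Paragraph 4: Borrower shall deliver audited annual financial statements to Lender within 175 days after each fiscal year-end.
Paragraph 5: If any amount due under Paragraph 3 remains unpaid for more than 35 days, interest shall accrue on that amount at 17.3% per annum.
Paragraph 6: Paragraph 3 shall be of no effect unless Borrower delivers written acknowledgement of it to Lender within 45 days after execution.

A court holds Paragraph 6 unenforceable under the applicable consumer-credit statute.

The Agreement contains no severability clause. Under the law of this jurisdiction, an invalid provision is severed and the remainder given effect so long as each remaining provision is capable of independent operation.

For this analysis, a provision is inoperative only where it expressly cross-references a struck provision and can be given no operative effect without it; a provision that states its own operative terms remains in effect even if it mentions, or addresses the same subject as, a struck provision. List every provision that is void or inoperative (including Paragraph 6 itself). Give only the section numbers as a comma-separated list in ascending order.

Paragraph 6 is struck. Paragraph 1 mentions Paragraph 6 but its own obligation stands independently of Paragraph 6, so Paragraph 1 is not affected. No other provision's operative terms depend on Paragraph 6. Under the stated default rule, only provisions that cannot operate independently fall away; the rest are enforced. Paragraph 1, Paragraph 2, Paragraph 3, Paragraph 4, and Paragraph 5 remain in effect.

6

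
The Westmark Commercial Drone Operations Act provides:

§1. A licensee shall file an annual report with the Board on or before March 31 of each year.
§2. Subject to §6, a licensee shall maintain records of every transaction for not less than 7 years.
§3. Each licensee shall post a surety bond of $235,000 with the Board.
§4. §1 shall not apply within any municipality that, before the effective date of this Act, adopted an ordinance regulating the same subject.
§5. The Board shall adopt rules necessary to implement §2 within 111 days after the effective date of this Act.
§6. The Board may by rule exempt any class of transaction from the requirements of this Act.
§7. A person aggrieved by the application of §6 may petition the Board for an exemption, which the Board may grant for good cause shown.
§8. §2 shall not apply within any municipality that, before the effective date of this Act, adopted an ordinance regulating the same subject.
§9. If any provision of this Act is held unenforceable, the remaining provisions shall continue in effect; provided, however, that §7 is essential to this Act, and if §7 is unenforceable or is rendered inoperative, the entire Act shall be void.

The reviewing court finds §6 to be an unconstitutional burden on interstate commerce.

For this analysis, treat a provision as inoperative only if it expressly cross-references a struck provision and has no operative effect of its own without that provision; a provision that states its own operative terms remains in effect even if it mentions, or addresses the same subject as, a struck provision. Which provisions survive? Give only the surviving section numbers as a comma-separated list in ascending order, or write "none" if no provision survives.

none

§6 is struck. §7 merely fixes the exemption procedure for §6; with §6 gone it has nothing to operate on and falls away. §9 makes §7 an essential term, and §7 has been rendered inoperative by the cascade; under §9, the entire Act is therefore void. No provision of the Act survives.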